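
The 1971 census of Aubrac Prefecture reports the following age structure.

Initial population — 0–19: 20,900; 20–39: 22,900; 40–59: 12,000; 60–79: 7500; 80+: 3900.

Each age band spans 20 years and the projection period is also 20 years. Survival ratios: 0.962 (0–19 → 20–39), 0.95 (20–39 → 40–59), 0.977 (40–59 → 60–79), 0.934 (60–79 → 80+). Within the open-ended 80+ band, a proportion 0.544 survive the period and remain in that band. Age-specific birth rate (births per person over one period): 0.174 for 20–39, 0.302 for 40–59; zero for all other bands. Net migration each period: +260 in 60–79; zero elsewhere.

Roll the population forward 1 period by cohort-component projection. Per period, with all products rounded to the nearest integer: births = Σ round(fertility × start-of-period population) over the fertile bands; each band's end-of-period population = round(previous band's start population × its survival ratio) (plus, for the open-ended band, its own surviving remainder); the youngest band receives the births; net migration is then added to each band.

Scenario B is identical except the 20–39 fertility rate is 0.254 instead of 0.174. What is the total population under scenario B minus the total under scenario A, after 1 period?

(Bands numbered youngest = 1 to oldest = 5.)
Period 1.
Births: 22900 × 0.174 = 3985  |  12000 × 0.302 = 3624 → 7609
Band 2: 20900 × 0.962 = 20106
Band 3: 22900 × 0.95 = 21755
Band 4: 12000 × 0.977 = 11724
Band 5: 7500 × 0.934 + 3900 × 0.544 = 7005 + 2122 = 9127
Net migration: Band 4 + 260 → 11984
Giving 7609 / 20106 / 21755 / 11984 / 9127.
Scenario A total after 1 period: 70581
Scenario B projection —
Period 1.
Births: 22900 × 0.254 = 5817  |  12000 × 0.302 = 3624 → 9441
Band 2: 20900 × 0.962 = 20106
Band 3: 22900 × 0.95 = 21755
Band 4: 12000 × 0.977 = 11724
Band 5: 7500 × 0.934 + 3900 × 0.544 = 7005 + 2122 = 9127
Net migration: Band 4 + 260 → 11984
Giving 9441 / 20106 / 21755 / 11984 / 9127.
Scenario B total after 1 period: 72413
Difference B − A = 72413 − 70581 = 1832

1832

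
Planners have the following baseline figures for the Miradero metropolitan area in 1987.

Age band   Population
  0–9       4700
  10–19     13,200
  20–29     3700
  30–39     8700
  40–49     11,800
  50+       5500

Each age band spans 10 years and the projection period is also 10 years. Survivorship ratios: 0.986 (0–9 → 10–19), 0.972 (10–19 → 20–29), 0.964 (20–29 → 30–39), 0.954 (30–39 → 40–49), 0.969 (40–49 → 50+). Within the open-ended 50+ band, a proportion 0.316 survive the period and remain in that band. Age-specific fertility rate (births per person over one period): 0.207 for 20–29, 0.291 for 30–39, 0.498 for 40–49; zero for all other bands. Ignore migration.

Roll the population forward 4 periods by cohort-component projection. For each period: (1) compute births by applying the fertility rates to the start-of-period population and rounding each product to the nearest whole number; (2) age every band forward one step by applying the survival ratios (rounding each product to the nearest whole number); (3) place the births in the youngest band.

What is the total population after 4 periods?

Period 1:
Births: 3700 × 0.207 = 766 ; 8700 × 0.291 = 2532 ; 11800 × 0.498 = 5876 → 9174
10–19: 4700 × 0.986 = 4634
20–29: 13200 × 0.972 = 12830
30–39: 3700 × 0.964 = 3567
40–49: 8700 × 0.954 = 8300
50+: 11800 × 0.969 + 5500 × 0.316 = 11434 + 1738 = 13172
Population now: 0–9=9174, 10–19=4634, 20–29=12830, 30–39=3567, 40–49=8300, 50+=13172
Period 2:
Births: 12830 × 0.207 = 2656 ; 3567 × 0.291 = 1038 ; 8300 × 0.498 = 4133 → 7827
10–19: 9174 × 0.986 = 9046
20–29: 4634 × 0.972 = 4504
30–39: 12830 × 0.964 = 12368
40–49: 3567 × 0.954 = 3403
50+: 8300 × 0.969 + 13172 × 0.316 = 8043 + 4162 = 12205
Population now: 0–9=7827, 10–19=9046, 20–29=4504, 30–39=12368, 40–49=3403, 50+=12205
Period 3:
Births: 4504 × 0.207 = 932 ; 12368 × 0.291 = 3599 ; 3403 × 0.498 = 1695 → 6226
10–19: 7827 × 0.986 = 7717
20–29: 9046 × 0.972 = 8793
30–39: 4504 × 0.964 = 4342
40–49: 12368 × 0.954 = 11799
50+: 3403 × 0.969 + 12205 × 0.316 = 3298 + 3857 = 7155
Population now: 0–9=6226, 10–19=7717, 20–29=8793, 30–39=4342, 40–49=11799, 50+=7155
Period 4:
Births: 8793 × 0.207 = 1820 ; 4342 × 0.291 = 1264 ; 11799 × 0.498 = 5876 → 8960
10–19: 6226 × 0.986 = 6139
20–29: 7717 × 0.972 = 7501
30–39: 8793 × 0.964 = 8476
40–49: 4342 × 0.954 = 4142
50+: 11799 × 0.969 + 7155 × 0.316 = 11433 + 2261 = 13694
Population now: 0–9=8960, 10–19=6139, 20–29=7501, 30–39=8476, 40–49=4142, 50+=13694
Total after period 4: 8960 + 6139 + 7501 + 8476 + 4142 + 13694 = 48912

48912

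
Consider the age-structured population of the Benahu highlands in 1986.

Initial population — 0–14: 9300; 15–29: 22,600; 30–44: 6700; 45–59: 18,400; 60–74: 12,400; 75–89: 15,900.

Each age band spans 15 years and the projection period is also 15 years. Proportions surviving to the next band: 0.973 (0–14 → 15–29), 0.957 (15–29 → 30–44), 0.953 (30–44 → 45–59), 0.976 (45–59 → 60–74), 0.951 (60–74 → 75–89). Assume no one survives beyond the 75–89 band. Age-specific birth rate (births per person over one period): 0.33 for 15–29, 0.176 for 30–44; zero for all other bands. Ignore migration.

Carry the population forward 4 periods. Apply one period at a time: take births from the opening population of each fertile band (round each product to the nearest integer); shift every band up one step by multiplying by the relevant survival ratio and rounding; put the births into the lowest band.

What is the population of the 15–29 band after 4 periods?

4181

— Period 1 —
Births: 22600 × 0.33 = 7458  |  6700 × 0.176 = 1179 → total 8637
15–29: 9300 × 0.973 = 9049
30–44: 22600 × 0.957 = 21628
45–59: 6700 × 0.953 = 6385
60–74: 18400 × 0.976 = 17958
75–89: 12400 × 0.951 = 11792
→ [8637, 9049, 21628, 6385, 17958, 11792]
— Period 2 —
Births: 9049 × 0.33 = 2986  |  21628 × 0.176 = 3807 → total 6793
15–29: 8637 × 0.973 = 8404
30–44: 9049 × 0.957 = 8660
45–59: 21628 × 0.953 = 20611
60–74: 6385 × 0.976 = 6232
75–89: 17958 × 0.951 = 17078
→ [6793, 8404, 8660, 20611, 6232, 17078]
— Period 3 —
Births: 8404 × 0.33 = 2773  |  8660 × 0.176 = 1524 → total 4297
15–29: 6793 × 0.973 = 6610
30–44: 8404 × 0.957 = 8043
45–59: 8660 × 0.953 = 8253
60–74: 20611 × 0.976 = 20116
75–89: 6232 × 0.951 = 5927
→ [4297, 6610, 8043, 8253, 20116, 5927]
— Period 4 —
Births: 6610 × 0.33 = 2181  |  8043 × 0.176 = 1416 → total 3597
15–29: 4297 × 0.973 = 4181
30–44: 6610 × 0.957 = 6326
45–59: 8043 × 0.953 = 7665
60–74: 8253 × 0.976 = 8055
75–89: 20116 × 0.951 = 19130
→ [3597, 4181, 6326, 7665, 8055, 19130]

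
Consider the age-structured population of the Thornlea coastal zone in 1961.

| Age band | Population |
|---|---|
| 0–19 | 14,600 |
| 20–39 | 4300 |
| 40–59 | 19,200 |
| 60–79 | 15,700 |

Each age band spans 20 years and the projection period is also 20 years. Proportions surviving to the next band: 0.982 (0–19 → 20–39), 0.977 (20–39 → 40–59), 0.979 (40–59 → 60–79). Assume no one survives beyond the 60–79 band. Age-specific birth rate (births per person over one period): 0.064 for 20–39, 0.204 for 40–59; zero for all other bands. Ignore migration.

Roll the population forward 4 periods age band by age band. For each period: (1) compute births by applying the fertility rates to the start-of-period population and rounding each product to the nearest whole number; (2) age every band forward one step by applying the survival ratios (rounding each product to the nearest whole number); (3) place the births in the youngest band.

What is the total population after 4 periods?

Numbering the bands 1..4 from youngest to oldest:
Period 1.
Births: 4300 * 0.064 = 275 ; 19200 * 0.204 = 3917 — total 4192
Band 2: 14600 * 0.982 = 14337
Band 3: 4300 * 0.977 = 4201
Band 4: 19200 * 0.979 = 18797
End of period: [4192, 14337, 4201, 18797]
Period 2.
Births: 14337 * 0.064 = 918 ; 4201 * 0.204 = 857 — total 1775
Band 2: 4192 * 0.982 = 4117
Band 3: 14337 * 0.977 = 14007
Band 4: 4201 * 0.979 = 4113
End of period: [1775, 4117, 14007, 4113]
Period 3.
Births: 4117 * 0.064 = 263 ; 14007 * 0.204 = 2857 — total 3120
Band 2: 1775 * 0.982 = 1743
Band 3: 4117 * 0.977 = 4022
Band 4: 14007 * 0.979 = 13713
End of period: [3120, 1743, 4022, 13713]
Period 4.
Births: 1743 * 0.064 = 112 ; 4022 * 0.204 = 820 — total 932
Band 2: 3120 * 0.982 = 3064
Band 3: 1743 * 0.977 = 1703
Band 4: 4022 * 0.979 = 3938
End of period: [932, 3064, 1703, 3938]
Total after period 4: 932 + 3064 + 1703 + 3938 = 9637

9637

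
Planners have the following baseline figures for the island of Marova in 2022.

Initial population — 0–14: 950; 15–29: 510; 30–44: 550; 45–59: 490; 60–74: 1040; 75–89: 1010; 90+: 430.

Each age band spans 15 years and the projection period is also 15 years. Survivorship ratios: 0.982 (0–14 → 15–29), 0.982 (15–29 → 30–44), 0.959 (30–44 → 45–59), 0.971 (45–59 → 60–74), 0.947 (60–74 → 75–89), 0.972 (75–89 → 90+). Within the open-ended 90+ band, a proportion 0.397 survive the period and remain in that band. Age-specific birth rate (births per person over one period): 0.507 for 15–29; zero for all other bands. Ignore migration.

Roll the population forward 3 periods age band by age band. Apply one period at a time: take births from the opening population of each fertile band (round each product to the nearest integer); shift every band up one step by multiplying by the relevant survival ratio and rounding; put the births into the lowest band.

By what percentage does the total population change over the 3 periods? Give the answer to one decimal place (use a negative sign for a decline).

-26.3

After projecting period 1:
Births: 510 × 0.507 = 259
15–29: 950 × 0.982 = 933
30–44: 510 × 0.982 = 501
45–59: 550 × 0.959 = 527
60–74: 490 × 0.971 = 476
75–89: 1040 × 0.947 = 985
90+: 1010 × 0.972 + 430 × 0.397 = 982 + 171 = 1153
Giving 259 / 933 / 501 / 527 / 476 / 985 / 1153.
After projecting period 2:
Births: 933 × 0.507 = 473
15–29: 259 × 0.982 = 254
30–44: 933 × 0.982 = 916
45–59: 501 × 0.959 = 480
60–74: 527 × 0.971 = 512
75–89: 476 × 0.947 = 451
90+: 985 × 0.972 + 1153 × 0.397 = 957 + 458 = 1415
Giving 473 / 254 / 916 / 480 / 512 / 451 / 1415.
After projecting period 3:
Births: 254 × 0.507 = 129
15–29: 473 × 0.982 = 464
30–44: 254 × 0.982 = 249
45–59: 916 × 0.959 = 878
60–74: 480 × 0.971 = 466
75–89: 512 × 0.947 = 485
90+: 451 × 0.972 + 1415 × 0.397 = 438 + 562 = 1000
Giving 129 / 464 / 249 / 878 / 466 / 485 / 1000.
Total: 4980 → 3671; change = -1309; percentage change = -26.3%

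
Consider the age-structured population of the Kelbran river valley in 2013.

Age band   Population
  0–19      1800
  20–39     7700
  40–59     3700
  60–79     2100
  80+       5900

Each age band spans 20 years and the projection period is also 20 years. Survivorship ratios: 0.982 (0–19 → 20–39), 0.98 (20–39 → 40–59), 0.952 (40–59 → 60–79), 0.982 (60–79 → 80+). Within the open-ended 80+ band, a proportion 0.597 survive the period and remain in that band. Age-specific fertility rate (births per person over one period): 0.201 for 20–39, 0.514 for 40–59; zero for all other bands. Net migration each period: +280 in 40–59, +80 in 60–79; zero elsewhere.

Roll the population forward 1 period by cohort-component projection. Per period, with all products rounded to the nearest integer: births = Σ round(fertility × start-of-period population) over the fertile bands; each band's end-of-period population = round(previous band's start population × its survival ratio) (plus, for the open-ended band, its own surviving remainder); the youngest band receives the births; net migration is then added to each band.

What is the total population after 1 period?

22230

Period 1.
Births: 7700 * 0.201 = 1548, 3700 * 0.514 = 1902 ⇒ total 3450
20–39: 1800 * 0.982 = 1768
40–59: 7700 * 0.98 = 7546
60–79: 3700 * 0.952 = 3522
80+: 2100 * 0.982 + 5900 * 0.597 = 2062 + 3522 = 5584
Net migration: 40–59 + 280 → 7826; 60–79 + 80 → 3602
→ [3450, 1768, 7826, 3602, 5584]
Total after period 1: 3450 + 1768 + 7826 + 3602 + 5584 = 22230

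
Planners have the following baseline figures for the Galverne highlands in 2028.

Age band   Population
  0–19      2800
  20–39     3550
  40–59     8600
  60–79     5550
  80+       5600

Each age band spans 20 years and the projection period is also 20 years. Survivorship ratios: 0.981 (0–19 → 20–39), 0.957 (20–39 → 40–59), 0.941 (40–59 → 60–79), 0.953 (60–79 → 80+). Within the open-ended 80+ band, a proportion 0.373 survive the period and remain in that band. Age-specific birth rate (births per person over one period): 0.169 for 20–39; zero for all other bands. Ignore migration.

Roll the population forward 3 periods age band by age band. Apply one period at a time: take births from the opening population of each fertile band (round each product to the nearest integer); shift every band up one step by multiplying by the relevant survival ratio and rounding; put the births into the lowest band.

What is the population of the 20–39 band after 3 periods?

455

(Bands numbered youngest = 1 to oldest = 5.)
Period 1:
Births: 3550 × 0.169 = 600
Band 2: 2800 × 0.981 = 2747
Band 3: 3550 × 0.957 = 3397
Band 4: 8600 × 0.941 = 8093
Band 5: 5550 × 0.953 + 5600 × 0.373 = 5289 + 2089 = 7378
Giving 600 / 2747 / 3397 / 8093 / 7378.
Period 2:
Births: 2747 × 0.169 = 464
Band 2: 600 × 0.981 = 589
Band 3: 2747 × 0.957 = 2629
Band 4: 3397 × 0.941 = 3197
Band 5: 8093 × 0.953 + 7378 × 0.373 = 7713 + 2752 = 10465
Giving 464 / 589 / 2629 / 3197 / 10465.
Period 3:
Births: 589 × 0.169 = 100
Band 2: 464 × 0.981 = 455
Band 3: 589 × 0.957 = 564
Band 4: 2629 × 0.941 = 2474
Band 5: 3197 × 0.953 + 10465 × 0.373 = 3047 + 3903 = 6950
Giving 100 / 455 / 564 / 2474 / 6950.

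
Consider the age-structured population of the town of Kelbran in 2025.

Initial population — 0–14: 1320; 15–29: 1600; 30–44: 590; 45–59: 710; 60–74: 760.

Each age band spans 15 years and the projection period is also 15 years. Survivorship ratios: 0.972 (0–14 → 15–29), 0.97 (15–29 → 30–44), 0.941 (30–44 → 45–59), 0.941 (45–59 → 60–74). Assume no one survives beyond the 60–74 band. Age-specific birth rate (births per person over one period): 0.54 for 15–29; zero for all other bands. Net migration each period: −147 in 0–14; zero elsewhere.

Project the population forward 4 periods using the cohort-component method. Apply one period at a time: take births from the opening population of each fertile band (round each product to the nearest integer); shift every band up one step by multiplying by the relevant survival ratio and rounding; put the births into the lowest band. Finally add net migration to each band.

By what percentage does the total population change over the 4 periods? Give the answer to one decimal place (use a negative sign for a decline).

-47.4

[period 1]
Births: 1600 × 0.54 = 864
15–29: 1320 × 0.972 = 1283
30–44: 1600 × 0.97 = 1552
45–59: 590 × 0.941 = 555
60–74: 710 × 0.941 = 668
Net migration: 0–14 − 147 → 717
Population now: 0–14=717, 15–29=1283, 30–44=1552, 45–59=555, 60–74=668
[period 2]
Births: 1283 × 0.54 = 693
15–29: 717 × 0.972 = 697
30–44: 1283 × 0.97 = 1245
45–59: 1552 × 0.941 = 1460
60–74: 555 × 0.941 = 522
Net migration: 0–14 − 147 → 546
Population now: 0–14=546, 15–29=697, 30–44=1245, 45–59=1460, 60–74=522
[period 3]
Births: 697 × 0.54 = 376
15–29: 546 × 0.972 = 531
30–44: 697 × 0.97 = 676
45–59: 1245 × 0.941 = 1172
60–74: 1460 × 0.941 = 1374
Net migration: 0–14 − 147 → 229
Population now: 0–14=229, 15–29=531, 30–44=676, 45–59=1172, 60–74=1374
[period 4]
Births: 531 × 0.54 = 287
15–29: 229 × 0.972 = 223
30–44: 531 × 0.97 = 515
45–59: 676 × 0.941 = 636
60–74: 1172 × 0.941 = 1103
Net migration: 0–14 − 147 → 140
Population now: 0–14=140, 15–29=223, 30–44=515, 45–59=636, 60–74=1103
Total: 4980 → 2617; change = -2363; percentage change = -47.4%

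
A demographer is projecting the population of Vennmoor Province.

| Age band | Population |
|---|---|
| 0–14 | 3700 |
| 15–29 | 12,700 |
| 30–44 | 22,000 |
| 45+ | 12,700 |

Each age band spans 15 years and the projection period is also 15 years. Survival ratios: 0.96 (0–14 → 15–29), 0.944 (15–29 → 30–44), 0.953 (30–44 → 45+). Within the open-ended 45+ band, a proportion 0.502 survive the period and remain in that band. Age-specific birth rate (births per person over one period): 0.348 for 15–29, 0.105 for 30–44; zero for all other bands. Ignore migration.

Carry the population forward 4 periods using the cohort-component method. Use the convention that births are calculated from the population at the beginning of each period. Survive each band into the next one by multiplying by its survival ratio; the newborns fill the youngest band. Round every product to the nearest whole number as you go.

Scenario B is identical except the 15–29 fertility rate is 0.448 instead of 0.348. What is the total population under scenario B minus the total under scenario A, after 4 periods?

3078

After projecting period 1:
Births: 12700 × 0.348 = 4420  |  22000 × 0.105 = 2310 — total 6730
15–29: 3700 × 0.96 = 3552
30–44: 12700 × 0.944 = 11989
45+: 22000 × 0.953 + 12700 × 0.502 = 20966 + 6375 = 27341
→ [6730, 3552, 11989, 27341]
After projecting period 2:
Births: 3552 × 0.348 = 1236  |  11989 × 0.105 = 1259 — total 2495
15–29: 6730 × 0.96 = 6461
30–44: 3552 × 0.944 = 3353
45+: 11989 × 0.953 + 27341 × 0.502 = 11426 + 13725 = 25151
→ [2495, 6461, 3353, 25151]
After projecting period 3:
Births: 6461 × 0.348 = 2248  |  3353 × 0.105 = 352 — total 2600
15–29: 2495 × 0.96 = 2395
30–44: 6461 × 0.944 = 6099
45+: 3353 × 0.953 + 25151 × 0.502 = 3195 + 12626 = 15821
→ [2600, 2395, 6099, 15821]
After projecting period 4:
Births: 2395 × 0.348 = 833  |  6099 × 0.105 = 640 — total 1473
15–29: 2600 × 0.96 = 2496
30–44: 2395 × 0.944 = 2261
45+: 6099 × 0.953 + 15821 × 0.502 = 5812 + 7942 = 13754
→ [1473, 2496, 2261, 13754]
Scenario A total after 4 periods: 19984
Scenario B projection —
After projecting period 1:
Births: 12700 × 0.448 = 5690  |  22000 × 0.105 = 2310 — total 8000
15–29: 3700 × 0.96 = 3552
30–44: 12700 × 0.944 = 11989
45+: 22000 × 0.953 + 12700 × 0.502 = 20966 + 6375 = 27341
→ [8000, 3552, 11989, 27341]
After projecting period 2:
Births: 3552 × 0.448 = 1591  |  11989 × 0.105 = 1259 — total 2850
15–29: 8000 × 0.96 = 7680
30–44: 3552 × 0.944 = 3353
45+: 11989 × 0.953 + 27341 × 0.502 = 11426 + 13725 = 25151
→ [2850, 7680, 3353, 25151]
After projecting period 3:
Births: 7680 × 0.448 = 3441  |  3353 × 0.105 = 352 — total 3793
15–29: 2850 × 0.96 = 2736
30–44: 7680 × 0.944 = 7250
45+: 3353 × 0.953 + 25151 × 0.502 = 3195 + 12626 = 15821
→ [3793, 2736, 7250, 15821]
After projecting period 4:
Births: 2736 × 0.448 = 1226  |  7250 × 0.105 = 761 — total 1987
15–29: 3793 × 0.96 = 3641
30–44: 2736 × 0.944 = 2583
45+: 7250 × 0.953 + 15821 × 0.502 = 6909 + 7942 = 14851
→ [1987, 3641, 2583, 14851]
Scenario B total after 4 periods: 23062
Difference B − A = 23062 − 19984 = 3078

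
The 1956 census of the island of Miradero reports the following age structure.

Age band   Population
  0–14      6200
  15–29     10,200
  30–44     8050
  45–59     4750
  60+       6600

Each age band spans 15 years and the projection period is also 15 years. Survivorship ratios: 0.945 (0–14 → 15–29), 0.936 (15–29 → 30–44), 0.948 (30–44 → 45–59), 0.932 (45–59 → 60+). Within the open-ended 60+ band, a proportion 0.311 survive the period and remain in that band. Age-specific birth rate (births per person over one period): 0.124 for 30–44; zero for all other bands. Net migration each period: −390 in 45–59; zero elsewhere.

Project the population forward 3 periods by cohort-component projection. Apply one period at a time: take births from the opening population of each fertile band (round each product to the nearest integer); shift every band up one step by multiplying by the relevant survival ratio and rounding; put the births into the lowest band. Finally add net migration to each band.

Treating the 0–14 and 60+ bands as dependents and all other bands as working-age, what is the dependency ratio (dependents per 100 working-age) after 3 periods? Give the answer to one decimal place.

168.5

Period 1.
Births: 8050 × 0.124 = 998
15–29: 6200 × 0.945 = 5859
30–44: 10200 × 0.936 = 9547
45–59: 8050 × 0.948 = 7631
60+: 4750 × 0.932 + 6600 × 0.311 = 4427 + 2053 = 6480
Net migration: 45–59 − 390 → 7241
End of period: [998, 5859, 9547, 7241, 6480]
Period 2.
Births: 9547 × 0.124 = 1184
15–29: 998 × 0.945 = 943
30–44: 5859 × 0.936 = 5484
45–59: 9547 × 0.948 = 9051
60+: 7241 × 0.932 + 6480 × 0.311 = 6749 + 2015 = 8764
Net migration: 45–59 − 390 → 8661
End of period: [1184, 943, 5484, 8661, 8764]
Period 3.
Births: 5484 × 0.124 = 680
15–29: 1184 × 0.945 = 1119
30–44: 943 × 0.936 = 883
45–59: 5484 × 0.948 = 5199
60+: 8661 × 0.932 + 8764 × 0.311 = 8072 + 2726 = 10798
Net migration: 45–59 − 390 → 4809
End of period: [680, 1119, 883, 4809, 10798]
Dependents (band 0–14 + band 60+) = 680 + 10798 = 11478; working-age = 6811; ratio = 11478/6811 × 100 = 168.5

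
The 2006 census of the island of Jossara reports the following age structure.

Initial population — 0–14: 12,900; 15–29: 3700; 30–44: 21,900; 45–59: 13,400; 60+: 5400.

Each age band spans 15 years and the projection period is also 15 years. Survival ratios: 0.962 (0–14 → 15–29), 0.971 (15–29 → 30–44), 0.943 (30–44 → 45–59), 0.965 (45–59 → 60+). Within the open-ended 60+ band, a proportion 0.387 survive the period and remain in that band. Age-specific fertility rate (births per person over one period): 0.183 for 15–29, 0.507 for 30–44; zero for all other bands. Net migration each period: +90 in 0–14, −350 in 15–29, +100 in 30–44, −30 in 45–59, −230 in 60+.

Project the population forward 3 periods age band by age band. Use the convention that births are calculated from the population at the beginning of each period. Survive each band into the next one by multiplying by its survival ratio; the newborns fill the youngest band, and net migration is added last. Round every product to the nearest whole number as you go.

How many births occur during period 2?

4079

— Period 1 —
Births: 3700 × 0.183 = 677 ; 21900 × 0.507 = 11103 → 11780
15–29: 12900 × 0.962 = 12410
30–44: 3700 × 0.971 = 3593
45–59: 21900 × 0.943 = 20652
60+: 13400 × 0.965 + 5400 × 0.387 = 12931 + 2090 = 15021
Net migration: 0–14 + 90 → 11870; 15–29 − 350 → 12060; 30–44 + 100 → 3693; 45–59 − 30 → 20622; 60+ − 230 → 14791
Giving 11870 / 12060 / 3693 / 20622 / 14791.
— Period 2 —
Births: 12060 × 0.183 = 2207 ; 3693 × 0.507 = 1872 → 4079
15–29: 11870 × 0.962 = 11419
30–44: 12060 × 0.971 = 11710
45–59: 3693 × 0.943 = 3482
60+: 20622 × 0.965 + 14791 × 0.387 = 19900 + 5724 = 25624
Net migration: 0–14 + 90 → 4169; 15–29 − 350 → 11069; 30–44 + 100 → 11810; 45–59 − 30 → 3452; 60+ − 230 → 25394
Giving 4169 / 11069 / 11810 / 3452 / 25394.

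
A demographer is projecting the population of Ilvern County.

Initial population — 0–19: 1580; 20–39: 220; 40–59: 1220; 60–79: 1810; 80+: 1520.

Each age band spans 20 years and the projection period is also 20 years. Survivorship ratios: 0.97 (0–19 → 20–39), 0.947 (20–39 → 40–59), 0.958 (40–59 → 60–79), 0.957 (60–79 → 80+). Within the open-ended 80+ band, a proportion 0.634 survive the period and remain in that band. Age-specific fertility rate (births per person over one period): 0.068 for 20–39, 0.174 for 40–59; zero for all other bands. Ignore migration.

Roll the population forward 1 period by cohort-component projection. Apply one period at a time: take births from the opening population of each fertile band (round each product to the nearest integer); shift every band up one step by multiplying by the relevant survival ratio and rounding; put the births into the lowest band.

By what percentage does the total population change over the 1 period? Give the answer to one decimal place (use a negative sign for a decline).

After projecting period 1:
Births: 220 × 0.068 = 15, 1220 × 0.174 = 212 — total 227
20–39: 1580 × 0.97 = 1533
40–59: 220 × 0.947 = 208
60–79: 1220 × 0.958 = 1169
80+: 1810 × 0.957 + 1520 × 0.634 = 1732 + 964 = 2696
Giving 227 / 1533 / 208 / 1169 / 2696.
Total: 6350 → 5833; change = -517; percentage change = -8.1%

-8.1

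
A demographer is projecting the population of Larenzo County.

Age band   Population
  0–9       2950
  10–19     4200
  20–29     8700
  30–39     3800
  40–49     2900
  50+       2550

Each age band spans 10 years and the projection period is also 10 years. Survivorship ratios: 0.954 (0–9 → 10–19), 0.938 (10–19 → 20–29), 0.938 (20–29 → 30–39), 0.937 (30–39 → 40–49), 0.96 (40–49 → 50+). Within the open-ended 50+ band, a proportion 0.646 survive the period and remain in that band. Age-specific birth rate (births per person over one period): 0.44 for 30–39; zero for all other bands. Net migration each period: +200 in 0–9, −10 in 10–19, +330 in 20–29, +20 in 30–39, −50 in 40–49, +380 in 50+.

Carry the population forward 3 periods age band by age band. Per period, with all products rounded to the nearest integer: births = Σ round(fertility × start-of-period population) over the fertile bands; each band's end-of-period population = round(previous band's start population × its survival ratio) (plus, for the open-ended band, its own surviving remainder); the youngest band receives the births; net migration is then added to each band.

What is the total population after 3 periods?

(Bands numbered youngest = 1 to oldest = 6.)
Period 1:
Births: 3800 × 0.44 = 1672
Band 2: 2950 × 0.954 = 2814
Band 3: 4200 × 0.938 = 3940
Band 4: 8700 × 0.938 = 8161
Band 5: 3800 × 0.937 = 3561
Band 6: 2900 × 0.96 + 2550 × 0.646 = 2784 + 1647 = 4431
Net migration: Band 1 + 200 → 1872; Band 2 − 10 → 2804; Band 3 + 330 → 4270; Band 4 + 20 → 8181; Band 5 − 50 → 3511; Band 6 + 380 → 4811
Population now: 0–9=1872, 10–19=2804, 20–29=4270, 30–39=8181, 40–49=3511, 50+=4811
Period 2:
Births: 8181 × 0.44 = 3600
Band 2: 1872 × 0.954 = 1786
Band 3: 2804 × 0.938 = 2630
Band 4: 4270 × 0.938 = 4005
Band 5: 8181 × 0.937 = 7666
Band 6: 3511 × 0.96 + 4811 × 0.646 = 3371 + 3108 = 6479
Net migration: Band 1 + 200 → 3800; Band 2 − 10 → 1776; Band 3 + 330 → 2960; Band 4 + 20 → 4025; Band 5 − 50 → 7616; Band 6 + 380 → 6859
Population now: 0–9=3800, 10–19=1776, 20–29=2960, 30–39=4025, 40–49=7616, 50+=6859
Period 3:
Births: 4025 × 0.44 = 1771
Band 2: 3800 × 0.954 = 3625
Band 3: 1776 × 0.938 = 1666
Band 4: 2960 × 0.938 = 2776
Band 5: 4025 × 0.937 = 3771
Band 6: 7616 × 0.96 + 6859 × 0.646 = 7311 + 4431 = 11742
Net migration: Band 1 + 200 → 1971; Band 2 − 10 → 3615; Band 3 + 330 → 1996; Band 4 + 20 → 2796; Band 5 − 50 → 3721; Band 6 + 380 → 12122
Population now: 0–9=1971, 10–19=3615, 20–29=1996, 30–39=2796, 40–49=3721, 50+=12122
Total after period 3: 1971 + 3615 + 1996 + 2796 + 3721 + 12122 = 26221

26221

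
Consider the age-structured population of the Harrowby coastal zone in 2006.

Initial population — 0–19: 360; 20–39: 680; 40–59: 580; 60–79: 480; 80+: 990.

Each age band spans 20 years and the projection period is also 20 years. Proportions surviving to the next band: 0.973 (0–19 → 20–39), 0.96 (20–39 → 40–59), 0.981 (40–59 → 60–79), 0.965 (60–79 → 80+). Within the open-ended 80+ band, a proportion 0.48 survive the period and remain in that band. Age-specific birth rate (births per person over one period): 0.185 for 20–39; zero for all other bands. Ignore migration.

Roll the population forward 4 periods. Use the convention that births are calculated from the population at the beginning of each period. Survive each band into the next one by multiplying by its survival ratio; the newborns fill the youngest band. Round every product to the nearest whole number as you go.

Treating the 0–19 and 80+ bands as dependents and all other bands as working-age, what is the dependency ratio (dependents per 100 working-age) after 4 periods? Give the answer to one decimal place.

433.3

Period 1.
Births: 680 × 0.185 = 126
20–39: 360 × 0.973 = 350
40–59: 680 × 0.96 = 653
60–79: 580 × 0.981 = 569
80+: 480 × 0.965 + 990 × 0.48 = 463 + 475 = 938
End of period: [126, 350, 653, 569, 938]
Period 2.
Births: 350 × 0.185 = 65
20–39: 126 × 0.973 = 123
40–59: 350 × 0.96 = 336
60–79: 653 × 0.981 = 641
80+: 569 × 0.965 + 938 × 0.48 = 549 + 450 = 999
End of period: [65, 123, 336, 641, 999]
Period 3.
Births: 123 × 0.185 = 23
20–39: 65 × 0.973 = 63
40–59: 123 × 0.96 = 118
60–79: 336 × 0.981 = 330
80+: 641 × 0.965 + 999 × 0.48 = 619 + 480 = 1099
End of period: [23, 63, 118, 330, 1099]
Period 4.
Births: 63 × 0.185 = 12
20–39: 23 × 0.973 = 22
40–59: 63 × 0.96 = 60
60–79: 118 × 0.981 = 116
80+: 330 × 0.965 + 1099 × 0.48 = 318 + 528 = 846
End of period: [12, 22, 60, 116, 846]
Dependents (band 0–19 + band 80+) = 12 + 846 = 858; working-age = 198; ratio = 858/198 × 100 = 433.3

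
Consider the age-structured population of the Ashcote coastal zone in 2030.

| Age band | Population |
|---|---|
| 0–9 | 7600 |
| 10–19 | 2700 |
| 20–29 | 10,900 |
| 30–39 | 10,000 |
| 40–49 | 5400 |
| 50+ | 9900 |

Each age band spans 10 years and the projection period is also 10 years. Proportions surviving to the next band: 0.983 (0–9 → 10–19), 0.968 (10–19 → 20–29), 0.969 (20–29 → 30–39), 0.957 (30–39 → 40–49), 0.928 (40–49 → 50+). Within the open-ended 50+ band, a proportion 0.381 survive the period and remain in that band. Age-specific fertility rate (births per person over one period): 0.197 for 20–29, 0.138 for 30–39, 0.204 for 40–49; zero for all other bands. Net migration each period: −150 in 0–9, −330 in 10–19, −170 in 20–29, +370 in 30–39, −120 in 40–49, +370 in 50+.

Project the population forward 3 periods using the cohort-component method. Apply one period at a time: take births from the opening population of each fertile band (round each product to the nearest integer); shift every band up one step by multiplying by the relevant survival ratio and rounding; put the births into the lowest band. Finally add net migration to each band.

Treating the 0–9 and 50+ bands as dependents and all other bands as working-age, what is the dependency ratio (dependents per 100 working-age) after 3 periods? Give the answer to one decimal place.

(Bands numbered youngest = 1 to oldest = 6.)
— Period 1 —
Births: 10900 × 0.197 = 2147  |  10000 × 0.138 = 1380  |  5400 × 0.204 = 1102 → 4629
Band 2: 7600 × 0.983 = 7471
Band 3: 2700 × 0.968 = 2614
Band 4: 10900 × 0.969 = 10562
Band 5: 10000 × 0.957 = 9570
Band 6: 5400 × 0.928 + 9900 × 0.381 = 5011 + 3772 = 8783
Net migration: Band 1 − 150 → 4479; Band 2 − 330 → 7141; Band 3 − 170 → 2444; Band 4 + 370 → 10932; Band 5 − 120 → 9450; Band 6 + 370 → 9153
Population now: 0–9=4479, 10–19=7141, 20–29=2444, 30–39=10932, 40–49=9450, 50+=9153
— Period 2 —
Births: 2444 × 0.197 = 481  |  10932 × 0.138 = 1509  |  9450 × 0.204 = 1928 → 3918
Band 2: 4479 × 0.983 = 4403
Band 3: 7141 × 0.968 = 6912
Band 4: 2444 × 0.969 = 2368
Band 5: 10932 × 0.957 = 10462
Band 6: 9450 × 0.928 + 9153 × 0.381 = 8770 + 3487 = 12257
Net migration: Band 1 − 150 → 3768; Band 2 − 330 → 4073; Band 3 − 170 → 6742; Band 4 + 370 → 2738; Band 5 − 120 → 10342; Band 6 + 370 → 12627
Population now: 0–9=3768, 10–19=4073, 20–29=6742, 30–39=2738, 40–49=10342, 50+=12627
— Period 3 —
Births: 6742 × 0.197 = 1328  |  2738 × 0.138 = 378  |  10342 × 0.204 = 2110 → 3816
Band 2: 3768 × 0.983 = 3704
Band 3: 4073 × 0.968 = 3943
Band 4: 6742 × 0.969 = 6533
Band 5: 2738 × 0.957 = 2620
Band 6: 10342 × 0.928 + 12627 × 0.381 = 9597 + 4811 = 14408
Net migration: Band 1 − 150 → 3666; Band 2 − 330 → 3374; Band 3 − 170 → 3773; Band 4 + 370 → 6903; Band 5 − 120 → 2500; Band 6 + 370 → 14778
Population now: 0–9=3666, 10–19=3374, 20–29=3773, 30–39=6903, 40–49=2500, 50+=14778
Dependents (band 0–9 + band 50+) = 3666 + 14778 = 18444; working-age = 16550; ratio = 18444/16550 × 100 = 111.4

111.4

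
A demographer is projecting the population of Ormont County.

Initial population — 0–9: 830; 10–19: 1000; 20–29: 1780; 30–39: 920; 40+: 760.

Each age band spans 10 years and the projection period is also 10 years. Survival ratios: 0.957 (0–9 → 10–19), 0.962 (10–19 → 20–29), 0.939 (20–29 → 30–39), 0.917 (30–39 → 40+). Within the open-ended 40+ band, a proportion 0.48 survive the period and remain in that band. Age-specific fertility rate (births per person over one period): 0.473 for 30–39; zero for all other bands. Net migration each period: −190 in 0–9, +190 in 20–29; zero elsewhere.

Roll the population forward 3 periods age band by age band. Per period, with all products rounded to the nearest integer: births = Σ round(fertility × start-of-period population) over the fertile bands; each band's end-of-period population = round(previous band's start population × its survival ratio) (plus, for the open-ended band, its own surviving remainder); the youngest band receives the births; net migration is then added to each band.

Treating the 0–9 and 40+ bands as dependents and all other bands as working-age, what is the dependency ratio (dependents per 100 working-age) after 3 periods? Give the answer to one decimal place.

123.5

Let band 1 be 0–9 through band 5 = 40+.
Period 1:
Births: 920 × 0.473 = 435
Band 2: 830 × 0.957 = 794
Band 3: 1000 × 0.962 = 962
Band 4: 1780 × 0.939 = 1671
Band 5: 920 × 0.917 + 760 × 0.48 = 844 + 365 = 1209
Net migration: Band 1 − 190 → 245; Band 3 + 190 → 1152
End of period: [245, 794, 1152, 1671, 1209]
Period 2:
Births: 1671 × 0.473 = 790
Band 2: 245 × 0.957 = 234
Band 3: 794 × 0.962 = 764
Band 4: 1152 × 0.939 = 1082
Band 5: 1671 × 0.917 + 1209 × 0.48 = 1532 + 580 = 2112
Net migration: Band 1 − 190 → 600; Band 3 + 190 → 954
End of period: [600, 234, 954, 1082, 2112]
Period 3:
Births: 1082 × 0.473 = 512
Band 2: 600 × 0.957 = 574
Band 3: 234 × 0.962 = 225
Band 4: 954 × 0.939 = 896
Band 5: 1082 × 0.917 + 2112 × 0.48 = 992 + 1014 = 2006
Net migration: Band 1 − 190 → 322; Band 3 + 190 → 415
End of period: [322, 574, 415, 896, 2006]
Dependents (band 0–9 + band 40+) = 322 + 2006 = 2328; working-age = 1885; ratio = 2328/1885 × 100 = 123.5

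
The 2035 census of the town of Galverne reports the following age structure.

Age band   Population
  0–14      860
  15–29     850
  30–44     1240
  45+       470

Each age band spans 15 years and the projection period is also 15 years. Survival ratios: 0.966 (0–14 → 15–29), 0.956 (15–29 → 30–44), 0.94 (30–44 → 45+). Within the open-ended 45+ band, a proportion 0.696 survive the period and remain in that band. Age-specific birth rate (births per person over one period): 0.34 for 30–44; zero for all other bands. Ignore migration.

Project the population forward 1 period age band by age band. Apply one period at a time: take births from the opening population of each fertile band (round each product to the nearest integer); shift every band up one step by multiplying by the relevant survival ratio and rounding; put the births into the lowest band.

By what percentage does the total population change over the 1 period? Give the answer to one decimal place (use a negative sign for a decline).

4.1

Numbering the bands 1..4 from youngest to oldest:
— Period 1 —
Births: 1240 × 0.34 = 422
Band 2: 860 × 0.966 = 831
Band 3: 850 × 0.956 = 813
Band 4: 1240 × 0.94 + 470 × 0.696 = 1166 + 327 = 1493
End of period: [422, 831, 813, 1493]
Total: 3420 → 3559; change = 139; percentage change = 4.1%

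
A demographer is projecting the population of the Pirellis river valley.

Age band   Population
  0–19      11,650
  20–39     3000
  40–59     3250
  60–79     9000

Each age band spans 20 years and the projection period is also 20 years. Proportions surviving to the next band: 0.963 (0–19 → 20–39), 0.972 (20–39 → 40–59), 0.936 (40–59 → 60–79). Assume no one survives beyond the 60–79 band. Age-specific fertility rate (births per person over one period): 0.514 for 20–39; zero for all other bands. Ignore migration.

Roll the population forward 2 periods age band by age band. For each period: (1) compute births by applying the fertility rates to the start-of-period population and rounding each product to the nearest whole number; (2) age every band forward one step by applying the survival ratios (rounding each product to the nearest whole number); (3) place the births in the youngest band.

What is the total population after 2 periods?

Period 1.
Births: 3000 × 0.514 = 1542
20–39: 11650 × 0.963 = 11219
40–59: 3000 × 0.972 = 2916
60–79: 3250 × 0.936 = 3042
Population now: 0–19=1542, 20–39=11219, 40–59=2916, 60–79=3042
Period 2.
Births: 11219 × 0.514 = 5767
20–39: 1542 × 0.963 = 1485
40–59: 11219 × 0.972 = 10905
60–79: 2916 × 0.936 = 2729
Population now: 0–19=5767, 20–39=1485, 40–59=10905, 60–79=2729
Total after period 2: 5767 + 1485 + 10905 + 2729 = 20886

20886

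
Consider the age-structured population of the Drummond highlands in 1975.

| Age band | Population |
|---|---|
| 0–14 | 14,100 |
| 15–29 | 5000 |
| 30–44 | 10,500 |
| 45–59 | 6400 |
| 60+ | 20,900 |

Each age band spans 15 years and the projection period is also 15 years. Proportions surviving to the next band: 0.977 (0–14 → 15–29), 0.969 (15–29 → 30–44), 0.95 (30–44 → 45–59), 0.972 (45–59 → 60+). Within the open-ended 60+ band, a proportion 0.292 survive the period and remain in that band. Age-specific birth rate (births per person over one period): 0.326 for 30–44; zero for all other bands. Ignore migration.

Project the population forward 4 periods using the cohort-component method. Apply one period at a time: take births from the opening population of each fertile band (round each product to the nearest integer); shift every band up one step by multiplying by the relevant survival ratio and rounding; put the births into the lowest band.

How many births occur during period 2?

— Period 1 —
Births: 10500 × 0.326 = 3423
15–29: 14100 × 0.977 = 13776
30–44: 5000 × 0.969 = 4845
45–59: 10500 × 0.95 = 9975
60+: 6400 × 0.972 + 20900 × 0.292 = 6221 + 6103 = 12324
→ [3423, 13776, 4845, 9975, 12324]
— Period 2 —
Births: 4845 × 0.326 = 1579
15–29: 3423 × 0.977 = 3344
30–44: 13776 × 0.969 = 13349
45–59: 4845 × 0.95 = 4603
60+: 9975 × 0.972 + 12324 × 0.292 = 9696 + 3599 = 13295
→ [1579, 3344, 13349, 4603, 13295]

1579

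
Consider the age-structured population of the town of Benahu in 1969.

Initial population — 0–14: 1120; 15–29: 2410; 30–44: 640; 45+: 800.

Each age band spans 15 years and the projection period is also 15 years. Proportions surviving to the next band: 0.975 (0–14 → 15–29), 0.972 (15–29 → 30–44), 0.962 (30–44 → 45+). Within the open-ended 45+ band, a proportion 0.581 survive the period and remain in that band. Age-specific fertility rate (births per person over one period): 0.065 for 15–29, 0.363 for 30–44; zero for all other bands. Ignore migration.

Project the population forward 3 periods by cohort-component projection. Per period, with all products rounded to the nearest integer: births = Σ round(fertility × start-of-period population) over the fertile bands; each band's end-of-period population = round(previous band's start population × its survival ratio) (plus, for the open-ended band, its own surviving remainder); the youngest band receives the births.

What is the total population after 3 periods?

Numbering the groups 1..4 from youngest to oldest:
Period 1.
Births: 2410 × 0.065 = 157  |  640 × 0.363 = 232 → total 389
Group 2: 1120 × 0.975 = 1092
Group 3: 2410 × 0.972 = 2343
Group 4: 640 × 0.962 + 800 × 0.581 = 616 + 465 = 1081
End of period: [389, 1092, 2343, 1081]
Period 2.
Births: 1092 × 0.065 = 71  |  2343 × 0.363 = 851 → total 922
Group 2: 389 × 0.975 = 379
Group 3: 1092 × 0.972 = 1061
Group 4: 2343 × 0.962 + 1081 × 0.581 = 2254 + 628 = 2882
End of period: [922, 379, 1061, 2882]
Period 3.
Births: 379 × 0.065 = 25  |  1061 × 0.363 = 385 → total 410
Group 2: 922 × 0.975 = 899
Group 3: 379 × 0.972 = 368
Group 4: 1061 × 0.962 + 2882 × 0.581 = 1021 + 1674 = 2695
End of period: [410, 899, 368, 2695]
Total after period 3: 410 + 899 + 368 + 2695 = 4372

4372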